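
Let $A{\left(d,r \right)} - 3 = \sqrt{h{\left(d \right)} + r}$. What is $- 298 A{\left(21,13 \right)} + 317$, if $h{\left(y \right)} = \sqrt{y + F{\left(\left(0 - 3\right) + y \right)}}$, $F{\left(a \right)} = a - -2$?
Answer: $-577 - 298 \sqrt{13 + \sqrt{41}} \approx -1889.7$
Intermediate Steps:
$F{\left(a \right)} = 2 + a$ ($F{\left(a \right)} = a + 2 = 2 + a$)
$h{\left(y \right)} = \sqrt{-1 + 2 y}$ ($h{\left(y \right)} = \sqrt{y + \left(2 + \left(\left(0 - 3\right) + y\right)\right)} = \sqrt{y + \left(2 + \left(-3 + y\right)\right)} = \sqrt{y + \left(-1 + y\right)} = \sqrt{-1 + 2 y}$)
$A{\left(d,r \right)} = 3 + \sqrt{r + \sqrt{-1 + 2 d}}$ ($A{\left(d,r \right)} = 3 + \sqrt{\sqrt{-1 + 2 d} + r} = 3 + \sqrt{r + \sqrt{-1 + 2 d}}$)
$- 298 A{\left(21,13 \right)} + 317 = - 298 \left(3 + \sqrt{13 + \sqrt{-1 + 2 \cdot 21}}\right) + 317 = - 298 \left(3 + \sqrt{13 + \sqrt{-1 + 42}}\right) + 317 = - 298 \left(3 + \sqrt{13 + \sqrt{41}}\right) + 317 = \left(-894 - 298 \sqrt{13 + \sqrt{41}}\right) + 317 = -577 - 298 \sqrt{13 + \sqrt{41}}$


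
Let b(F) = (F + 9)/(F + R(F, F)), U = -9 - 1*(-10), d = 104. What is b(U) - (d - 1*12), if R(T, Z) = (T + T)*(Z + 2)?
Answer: -634/7 ≈ -90.571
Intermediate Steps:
U = 1 (U = -9 + 10 = 1)
R(T, Z) = 2*T*(2 + Z) (R(T, Z) = (2*T)*(2 + Z) = 2*T*(2 + Z))
b(F) = (9 + F)/(F + 2*F*(2 + F)) (b(F) = (F + 9)/(F + 2*F*(2 + F)) = (9 + F)/(F + 2*F*(2 + F)))
b(U) - (d - 1*12) = (9 + 1)/(1*(5 + 2*1)) - (104 - 1*12) = 1*10/(5 + 2) - (104 - 12) = 1*10/7 - 1*92 = 1*(⅐)*10 - 92 = 10/7 - 92 = -634/7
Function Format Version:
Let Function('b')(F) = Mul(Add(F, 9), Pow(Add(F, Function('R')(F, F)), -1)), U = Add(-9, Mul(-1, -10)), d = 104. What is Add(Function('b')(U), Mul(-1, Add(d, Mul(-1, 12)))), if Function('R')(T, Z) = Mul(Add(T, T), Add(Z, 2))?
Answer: Rational(-634, 7) ≈ -90.571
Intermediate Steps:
U = 1 (U = Add(-9, 10) = 1)
Function('R')(T, Z) = Mul(2, T, Add(2, Z)) (Function('R')(T, Z) = Mul(Mul(2, T), Add(2, Z)) = Mul(2, T, Add(2, Z)))
Function('b')(F) = Mul(Pow(Add(F, Mul(2, F, Add(2, F))), -1), Add(9, F)) (Function('b')(F) = Mul(Add(F, 9), Pow(Add(F, Mul(2, F, Add(2, F))), -1)) = Mul(Add(9, F), Pow(Add(F, Mul(2, F, Add(2, F))), -1)) = Mul(Pow(Add(F, Mul(2, F, Add(2, F))), -1), Add(9, F)))
Add(Function('b')(U), Mul(-1, Add(d, Mul(-1, 12)))) = Add(Mul(Pow(1, -1), Pow(Add(5, Mul(2, 1)), -1), Add(9, 1)), Mul(-1, Add(104, Mul(-1, 12)))) = Add(Mul(1, Pow(Add(5, 2), -1), 10), Mul(-1, Add(104, -12))) = Add(Mul(1, Pow(7, -1), 10), Mul(-1, 92)) = Add(Mul(1, Rational(1, 7), 10), -92) = Add(Rational(10, 7), -92) = Rational(-634, 7)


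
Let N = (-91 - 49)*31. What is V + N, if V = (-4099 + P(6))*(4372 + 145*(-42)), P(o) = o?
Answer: 7027434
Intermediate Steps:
N = -4340 (N = -140*31 = -4340)
V = 7031774 (V = (-4099 + 6)*(4372 + 145*(-42)) = -4093*(4372 - 6090) = -4093*(-1718) = 7031774)
V + N = 7031774 - 4340 = 7027434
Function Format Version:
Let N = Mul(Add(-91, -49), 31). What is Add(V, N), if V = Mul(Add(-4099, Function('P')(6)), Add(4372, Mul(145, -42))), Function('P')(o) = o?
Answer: 7027434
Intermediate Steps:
N = -4340 (N = Mul(-140, 31) = -4340)
V = 7031774 (V = Mul(Add(-4099, 6), Add(4372, Mul(145, -42))) = Mul(-4093, Add(4372, -6090)) = Mul(-4093, -1718) = 7031774)
Add(V, N) = Add(7031774, -4340) = 7027434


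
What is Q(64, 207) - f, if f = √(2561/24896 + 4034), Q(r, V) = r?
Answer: 64 - 165*√1435021/3112 ≈ 0.48541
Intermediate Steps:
f = 165*√1435021/3112 (f = √(2561*(1/24896) + 4034) = √(2561/24896 + 4034) = √(100433025/24896) = 165*√1435021/3112 ≈ 63.515)
Q(64, 207) - f = 64 - 165*√1435021/3112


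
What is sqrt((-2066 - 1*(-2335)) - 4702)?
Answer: I*sqrt(4433) ≈ 66.581*I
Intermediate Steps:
sqrt((-2066 - 1*(-2335)) - 4702) = sqrt((-2066 + 2335) - 4702) = sqrt(269 - 4702) = sqrt(-4433) = I*sqrt(4433)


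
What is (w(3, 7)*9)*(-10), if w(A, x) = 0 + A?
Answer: -270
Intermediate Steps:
w(A, x) = A
(w(3, 7)*9)*(-10) = (3*9)*(-10) = 27*(-10) = -270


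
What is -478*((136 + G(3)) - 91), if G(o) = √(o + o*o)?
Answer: -21510 - 956*√3 ≈ -23166.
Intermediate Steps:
G(o) = √(o + o²)
-478*((136 + G(3)) - 91) = -478*((136 + √(3*(1 + 3))) - 91) = -478*((136 + √(3*4)) - 91) = -478*((136 + √12) - 91) = -478*((136 + 2*√3) - 91) = -478*(45 + 2*√3) = -21510 - 956*√3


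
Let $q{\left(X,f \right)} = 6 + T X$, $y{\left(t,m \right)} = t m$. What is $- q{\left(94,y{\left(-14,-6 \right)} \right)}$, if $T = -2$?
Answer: $182$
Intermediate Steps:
$y{\left(t,m \right)} = m t$
$q{\left(X,f \right)} = 6 - 2 X$
$- q{\left(94,y{\left(-14,-6 \right)} \right)} = - (6 - 188) = \left(-1\right) \left(-182\right) = 182$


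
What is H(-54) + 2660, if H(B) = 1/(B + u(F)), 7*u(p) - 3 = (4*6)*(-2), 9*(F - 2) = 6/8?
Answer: 1125173/423 ≈ 2660.0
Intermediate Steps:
F = 25/12 (F = 2 + (6/8)/9 = 2 + (6*(1/8))/9 = 2 + (1/9)*(3/4) = 2 + 1/12 = 25/12 ≈ 2.0833)
u(p) = -45/7 (u(p) = 3/7 + ((4*6)*(-2))/7 = 3/7 + (24*(-2))/7 = 3/7 + (1/7)*(-48) = 3/7 - 48/7 = -45/7)
H(B) = 1/(-45/7 + B) (H(B) = 1/(B - 45/7) = 1/(-45/7 + B))
H(-54) + 2660 = 7/(-45 + 7*(-54)) + 2660 = 7/(-45 - 378) + 2660 = 7/(-423) + 2660 = 7*(-1/423) + 2660 = -7/423 + 2660 = 1125173/423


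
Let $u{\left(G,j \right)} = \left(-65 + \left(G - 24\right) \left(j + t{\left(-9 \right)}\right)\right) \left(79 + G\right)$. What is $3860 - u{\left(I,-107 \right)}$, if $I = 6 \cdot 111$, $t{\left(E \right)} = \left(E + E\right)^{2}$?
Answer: $-103736645$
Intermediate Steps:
$t{\left(E \right)} = 4 E^{2}$ ($t{\left(E \right)} = \left(2 E\right)^{2} = 4 E^{2}$)
$I = 666$
$u{\left(G,j \right)} = \left(-65 + \left(-24 + G\right) \left(324 + j\right)\right) \left(79 + G\right)$ ($u{\left(G,j \right)} = \left(-65 + \left(G - 24\right) \left(j + 4 \left(-9\right)^{2}\right)\right) \left(79 + G\right) = \left(-65 + \left(-24 + G\right) \left(j + 4 \cdot 81\right)\right) \left(79 + G\right) = \left(-65 + \left(-24 + G\right) \left(j + 324\right)\right) \left(79 + G\right) = \left(-65 + \left(-24 + G\right) \left(324 + j\right)\right) \left(79 + G\right)$)
$3860 - u{\left(I,-107 \right)} = 3860 - \left(-619439 - -202872 + 324 \cdot 666^{2} + 17755 \cdot 666 - 107 \cdot 666^{2} + 55 \cdot 666 \left(-107\right)\right) = 3860 - \left(-619439 + 202872 + 324 \cdot 443556 + 11824830 - 47460492 - 3919410\right) = 3860 - \left(-619439 + 202872 + 143712144 + 11824830 - 47460492 - 3919410\right) = 3860 - 103740505 = -103736645$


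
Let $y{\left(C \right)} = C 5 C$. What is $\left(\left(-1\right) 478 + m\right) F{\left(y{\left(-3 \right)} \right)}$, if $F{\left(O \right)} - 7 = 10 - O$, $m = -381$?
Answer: $24052$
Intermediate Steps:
$y{\left(C \right)} = 5 C^{2}$ ($y{\left(C \right)} = 5 C C = 5 C^{2}$)
$F{\left(O \right)} = 17 - O$ ($F{\left(O \right)} = 7 - \left(-10 + O\right) = 17 - O$)
$\left(\left(-1\right) 478 + m\right) F{\left(y{\left(-3 \right)} \right)} = \left(\left(-1\right) 478 - 381\right) \left(17 - 5 \left(-3\right)^{2}\right) = \left(-478 - 381\right) \left(17 - 5 \cdot 9\right) = - 859 \left(17 - 45\right) = \left(-859\right) \left(-28\right) = 24052$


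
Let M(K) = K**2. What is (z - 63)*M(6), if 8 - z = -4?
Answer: -1836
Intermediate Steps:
z = 12 (z = 8 - 1*(-4) = 8 + 4 = 12)
(z - 63)*M(6) = (12 - 63)*6**2 = -51*36 = -1836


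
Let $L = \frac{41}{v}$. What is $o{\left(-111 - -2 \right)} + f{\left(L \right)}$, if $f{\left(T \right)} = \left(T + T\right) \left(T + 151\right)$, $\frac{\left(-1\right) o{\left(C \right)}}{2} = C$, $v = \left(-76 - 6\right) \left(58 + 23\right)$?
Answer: $\frac{2836135}{13122} \approx 216.14$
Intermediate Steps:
$v = -6642$ ($v = \left(-82\right) 81 = -6642$)
$o{\left(C \right)} = - 2 C$
$L = - \frac{1}{162}$ ($L = \frac{41}{-6642} = 41 \left(- \frac{1}{6642}\right) = - \frac{1}{162} \approx -0.0061728$)
$f{\left(T \right)} = 2 T \left(151 + T\right)$
$o{\left(-111 - -2 \right)} + f{\left(L \right)} = - 2 \left(-111 - -2\right) + 2 \left(- \frac{1}{162}\right) \left(151 - \frac{1}{162}\right) = - 2 \left(-111 + 2\right) + 2 \left(- \frac{1}{162}\right) \frac{24461}{162} = \left(-2\right) \left(-109\right) - \frac{24461}{13122} = 218 - \frac{24461}{13122} = \frac{2836135}{13122}$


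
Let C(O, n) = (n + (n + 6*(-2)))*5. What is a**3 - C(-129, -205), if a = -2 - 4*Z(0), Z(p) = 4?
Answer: -3722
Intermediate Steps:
C(O, n) = -60 + 10*n (C(O, n) = (n + (n - 12))*5 = (n + (-12 + n))*5 = (-12 + 2*n)*5 = -60 + 10*n)
a = -18 (a = -2 - 4*4 = -2 - 16 = -18)
a**3 - C(-129, -205) = (-18)**3 - (-60 + 10*(-205)) = -5832 - (-60 - 2050) = -5832 - 1*(-2110) = -5832 + 2110 = -3722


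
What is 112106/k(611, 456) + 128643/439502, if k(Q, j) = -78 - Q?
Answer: -49182176185/302816878 ≈ -162.42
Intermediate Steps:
112106/k(611, 456) + 128643/439502 = 112106/(-78 - 1*611) + 128643/439502 = 112106/(-78 - 611) + 128643*(1/439502) = 112106/(-689) + 128643/439502 = 112106*(-1/689) + 128643/439502 = -112106/689 + 128643/439502 = -49182176185/302816878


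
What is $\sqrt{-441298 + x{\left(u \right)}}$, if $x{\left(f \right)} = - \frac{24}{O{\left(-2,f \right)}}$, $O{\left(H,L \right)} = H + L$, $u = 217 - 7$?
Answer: $\frac{i \sqrt{298317526}}{26} \approx 664.3 i$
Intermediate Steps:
$u = 210$
$x{\left(f \right)} = - \frac{24}{-2 + f}$
$\sqrt{-441298 + x{\left(u \right)}} = \sqrt{-441298 - \frac{24}{-2 + 210}} = \sqrt{-441298 - \frac{24}{208}} = \sqrt{-441298 - \frac{3}{26}} = \sqrt{- \frac{11473751}{26}} = \frac{i \sqrt{298317526}}{26}$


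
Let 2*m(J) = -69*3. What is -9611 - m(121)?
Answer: -19015/2 ≈ -9507.5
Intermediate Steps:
m(J) = -207/2 (m(J) = (-69*3)/2 = (1/2)*(-207) = -207/2)
-9611 - m(121) = -9611 - 1*(-207/2) = -9611 + 207/2 = -19015/2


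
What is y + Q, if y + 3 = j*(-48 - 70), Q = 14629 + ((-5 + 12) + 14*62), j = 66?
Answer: 7713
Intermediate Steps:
Q = 15504 (Q = 14629 + (7 + 868) = 14629 + 875 = 15504)
y = -7791 (y = -3 + 66*(-48 - 70) = -3 + 66*(-118) = -3 - 7788 = -7791)
y + Q = -7791 + 15504 = 7713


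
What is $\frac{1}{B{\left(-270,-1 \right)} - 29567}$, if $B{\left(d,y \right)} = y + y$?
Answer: $- \frac{1}{29569} \approx -3.3819 \cdot 10^{-5}$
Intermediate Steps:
$B{\left(d,y \right)} = 2 y$
$\frac{1}{B{\left(-270,-1 \right)} - 29567} = \frac{1}{2 \left(-1\right) - 29567} = \frac{1}{-2 - 29567} = \frac{1}{-29569} = - \frac{1}{29569}$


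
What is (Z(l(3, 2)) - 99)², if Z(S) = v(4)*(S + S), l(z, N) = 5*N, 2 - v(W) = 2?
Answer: 9801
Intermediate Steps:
v(W) = 0 (v(W) = 2 - 1*2 = 2 - 2 = 0)
Z(S) = 0 (Z(S) = 0*(S + S) = 0*(2*S) = 0)
(Z(l(3, 2)) - 99)² = (0 - 99)² = (-99)² = 9801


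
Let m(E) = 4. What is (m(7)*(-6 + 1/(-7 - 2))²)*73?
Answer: 883300/81 ≈ 10905.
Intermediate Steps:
(m(7)*(-6 + 1/(-7 - 2))²)*73 = (4*(-6 + 1/(-7 - 2))²)*73 = (4*(-6 + 1/(-9))²)*73 = (4*(-6 - ⅑)²)*73 = (4*(-55/9)²)*73 = (4*(3025/81))*73 = (12100/81)*73 = 883300/81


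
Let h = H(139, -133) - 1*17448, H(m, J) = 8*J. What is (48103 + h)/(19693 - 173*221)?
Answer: -29591/18540 ≈ -1.5961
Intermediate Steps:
h = -18512 (h = 8*(-133) - 1*17448 = -1064 - 17448 = -18512)
(48103 + h)/(19693 - 173*221) = (48103 - 18512)/(19693 - 173*221) = 29591/(19693 - 38233) = 29591/(-18540) = 29591*(-1/18540) = -29591/18540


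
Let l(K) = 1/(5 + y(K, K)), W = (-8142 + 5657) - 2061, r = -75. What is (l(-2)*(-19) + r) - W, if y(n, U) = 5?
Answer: 44691/10 ≈ 4469.1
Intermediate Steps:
W = -4546 (W = -2485 - 2061 = -4546)
l(K) = ⅒ (l(K) = 1/(5 + 5) = 1/10 = ⅒)
(l(-2)*(-19) + r) - W = ((⅒)*(-19) - 75) - 1*(-4546) = (-19/10 - 75) + 4546 = -769/10 + 4546 = 44691/10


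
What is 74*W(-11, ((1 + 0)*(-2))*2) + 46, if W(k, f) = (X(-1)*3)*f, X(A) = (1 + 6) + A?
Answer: -5282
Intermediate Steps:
X(A) = 7 + A
W(k, f) = 18*f (W(k, f) = ((7 - 1)*3)*f = (6*3)*f = 18*f)
74*W(-11, ((1 + 0)*(-2))*2) + 46 = 74*(18*(((1 + 0)*(-2))*2)) + 46 = 74*(18*((1*(-2))*2)) + 46 = 74*(18*(-2*2)) + 46 = 74*(18*(-4)) + 46 = 74*(-72) + 46 = -5328 + 46 = -5282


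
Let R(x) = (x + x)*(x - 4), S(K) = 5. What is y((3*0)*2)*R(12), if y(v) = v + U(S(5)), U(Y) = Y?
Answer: 960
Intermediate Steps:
R(x) = 2*x*(-4 + x) (R(x) = (2*x)*(-4 + x) = 2*x*(-4 + x))
y(v) = 5 + v (y(v) = v + 5 = 5 + v)
y((3*0)*2)*R(12) = (5 + (3*0)*2)*(2*12*(-4 + 12)) = (5 + 0*2)*(2*12*8) = (5 + 0)*192 = 5*192 = 960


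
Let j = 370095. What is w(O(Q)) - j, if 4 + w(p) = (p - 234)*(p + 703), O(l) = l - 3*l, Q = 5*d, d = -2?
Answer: -524821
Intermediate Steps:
Q = -10 (Q = 5*(-2) = -10)
O(l) = -2*l
w(p) = -4 + (-234 + p)*(703 + p) (w(p) = -4 + (p - 234)*(p + 703) = -4 + (-234 + p)*(703 + p))
w(O(Q)) - j = (-164506 + (-2*(-10))² + 469*(-2*(-10))) - 1*370095 = (-164506 + 20² + 469*20) - 370095 = (-164506 + 400 + 9380) - 370095 = -154726 - 370095 = -524821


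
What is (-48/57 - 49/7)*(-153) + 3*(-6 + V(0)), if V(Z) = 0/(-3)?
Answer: 22455/19 ≈ 1181.8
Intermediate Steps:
V(Z) = 0 (V(Z) = 0*(-⅓) = 0)
(-48/57 - 49/7)*(-153) + 3*(-6 + V(0)) = (-48/57 - 49/7)*(-153) + 3*(-6 + 0) = (-48*1/57 - 49*⅐)*(-153) + 3*(-6) = (-16/19 - 7)*(-153) - 18 = -149/19*(-153) - 18 = 22797/19 - 18 = 22455/19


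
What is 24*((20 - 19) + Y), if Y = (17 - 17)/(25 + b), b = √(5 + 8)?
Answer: 24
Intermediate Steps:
b = √13 ≈ 3.6056
Y = 0 (Y = (17 - 17)/(25 + √13) = 0/(25 + √13) = 0)
24*((20 - 19) + Y) = 24*((20 - 19) + 0) = 24*(1 + 0) = 24*1 = 24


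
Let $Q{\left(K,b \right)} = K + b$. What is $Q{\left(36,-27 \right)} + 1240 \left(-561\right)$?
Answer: $-695631$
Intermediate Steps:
$Q{\left(36,-27 \right)} + 1240 \left(-561\right) = \left(36 - 27\right) + 1240 \left(-561\right) = 9 - 695640 = -695631$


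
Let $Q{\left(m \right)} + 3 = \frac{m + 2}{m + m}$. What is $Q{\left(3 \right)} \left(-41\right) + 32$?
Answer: $\frac{725}{6} \approx 120.83$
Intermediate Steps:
$Q{\left(m \right)} = -3 + \frac{2 + m}{2 m}$ ($Q{\left(m \right)} = -3 + \frac{m + 2}{m + m} = -3 + \frac{2 + m}{2 m}$)
$Q{\left(3 \right)} \left(-41\right) + 32 = \left(- \frac{5}{2} + \frac{1}{3}\right) \left(-41\right) + 32 = \left(- \frac{13}{6}\right) \left(-41\right) + 32 = \frac{533}{6} + 32 = \frac{725}{6}$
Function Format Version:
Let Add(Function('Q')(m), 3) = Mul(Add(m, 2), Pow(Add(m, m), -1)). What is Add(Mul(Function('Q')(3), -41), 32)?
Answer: Rational(725, 6) ≈ 120.83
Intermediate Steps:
Function('Q')(m) = Add(-3, Mul(Rational(1, 2), Pow(m, -1), Add(2, m))) (Function('Q')(m) = Add(-3, Mul(Add(m, 2), Pow(Add(m, m), -1))) = Add(-3, Mul(Add(2, m), Pow(Mul(2, m), -1))) = Add(-3, Mul(Add(2, m), Mul(Rational(1, 2), Pow(m, -1)))) = Add(-3, Mul(Rational(1, 2), Pow(m, -1), Add(2, m))))
Add(Mul(Function('Q')(3), -41), 32) = Add(Mul(Add(Rational(-5, 2), Pow(3, -1)), -41), 32) = Add(Mul(Add(Rational(-5, 2), Rational(1, 3)), -41), 32) = Add(Mul(Rational(-13, 6), -41), 32) = Add(Rational(533, 6), 32) = Rational(725, 6)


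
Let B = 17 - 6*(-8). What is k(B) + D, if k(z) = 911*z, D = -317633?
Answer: -258418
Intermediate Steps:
B = 65 (B = 17 + 48 = 65)
k(B) + D = 911*65 - 317633 = 59215 - 317633 = -258418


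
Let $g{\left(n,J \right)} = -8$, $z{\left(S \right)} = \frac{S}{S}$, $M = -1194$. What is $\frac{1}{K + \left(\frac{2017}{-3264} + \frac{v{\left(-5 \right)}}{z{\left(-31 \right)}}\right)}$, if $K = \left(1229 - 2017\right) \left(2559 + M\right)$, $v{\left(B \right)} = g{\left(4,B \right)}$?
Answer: $- \frac{3264}{3510851809} \approx -9.2969 \cdot 10^{-7}$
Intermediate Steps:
$z{\left(S \right)} = 1$
$v{\left(B \right)} = -8$
$K = -1075620$ ($K = \left(1229 - 2017\right) \left(2559 - 1194\right) = \left(-788\right) 1365 = -1075620$)
$\frac{1}{K + \left(\frac{2017}{-3264} + \frac{v{\left(-5 \right)}}{z{\left(-31 \right)}}\right)} = \frac{1}{-1075620 + \left(\frac{2017}{-3264} - \frac{8}{1}\right)} = \frac{1}{-1075620 + \left(2017 \left(- \frac{1}{3264}\right) - 8\right)} = \frac{1}{-1075620 - \frac{28129}{3264}} = \frac{1}{- \frac{3510851809}{3264}} = - \frac{3264}{3510851809}$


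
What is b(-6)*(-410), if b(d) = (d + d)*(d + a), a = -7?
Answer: -63960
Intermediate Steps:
b(d) = 2*d*(-7 + d) (b(d) = (d + d)*(d - 7) = (2*d)*(-7 + d) = 2*d*(-7 + d))
b(-6)*(-410) = (2*(-6)*(-7 - 6))*(-410) = (2*(-6)*(-13))*(-410) = 156*(-410) = -63960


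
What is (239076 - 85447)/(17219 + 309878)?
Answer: 9037/19241 ≈ 0.46967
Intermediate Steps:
(239076 - 85447)/(17219 + 309878) = 153629/327097 = 153629*(1/327097) = 9037/19241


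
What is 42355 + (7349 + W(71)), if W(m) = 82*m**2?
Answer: 463066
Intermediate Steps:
42355 + (7349 + W(71)) = 42355 + (7349 + 82*71**2) = 42355 + (7349 + 82*5041) = 42355 + (7349 + 413362) = 42355 + 420711 = 463066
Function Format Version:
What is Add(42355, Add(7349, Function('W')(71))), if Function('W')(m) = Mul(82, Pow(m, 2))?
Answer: 463066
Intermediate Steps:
Add(42355, Add(7349, Function('W')(71))) = Add(42355, Add(7349, Mul(82, Pow(71, 2)))) = Add(42355, Add(7349, Mul(82, 5041))) = Add(42355, Add(7349, 413362)) = Add(42355, 420711) = 463066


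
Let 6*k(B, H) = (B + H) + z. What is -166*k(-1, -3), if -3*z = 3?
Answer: 415/3 ≈ 138.33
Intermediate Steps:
z = -1 (z = -1/3*3 = -1)
k(B, H) = -1/6 + B/6 + H/6 (k(B, H) = ((B + H) - 1)/6 = (-1 + B + H)/6 = -1/6 + B/6 + H/6)
-166*k(-1, -3) = -166*(-1/6 + (1/6)*(-1) + (1/6)*(-3)) = -166*(-1/6 - 1/6 - 1/2) = -166*(-5/6) = 415/3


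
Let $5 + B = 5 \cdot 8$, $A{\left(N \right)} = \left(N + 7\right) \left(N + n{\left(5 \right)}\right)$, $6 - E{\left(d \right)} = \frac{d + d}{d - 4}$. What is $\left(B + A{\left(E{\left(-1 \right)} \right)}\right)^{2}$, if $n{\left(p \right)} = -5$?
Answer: $\frac{1132096}{625} \approx 1811.4$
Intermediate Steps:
$E{\left(d \right)} = 6 - \frac{2 d}{-4 + d}$ ($E{\left(d \right)} = 6 - \frac{d + d}{d - 4} = 6 - \frac{2 d}{-4 + d}$)
$A{\left(N \right)} = \left(-5 + N\right) \left(7 + N\right)$ ($A{\left(N \right)} = \left(N + 7\right) \left(N - 5\right) = \left(7 + N\right) \left(-5 + N\right) = \left(-5 + N\right) \left(7 + N\right)$)
$B = 35$ ($B = -5 + 5 \cdot 8 = -5 + 40 = 35$)
$\left(B + A{\left(E{\left(-1 \right)} \right)}\right)^{2} = \left(35 + \left(-35 + \left(\frac{4 \left(-6 - 1\right)}{-4 - 1}\right)^{2} + 2 \frac{4 \left(-6 - 1\right)}{-4 - 1}\right)\right)^{2} = \left(35 + \left(-35 + \left(4 \frac{1}{-5} \left(-7\right)\right)^{2} + 2 \cdot 4 \frac{1}{-5} \left(-7\right)\right)\right)^{2} = \left(35 + \left(-35 + \left(4 \left(- \frac{1}{5}\right) \left(-7\right)\right)^{2} + 2 \cdot 4 \left(- \frac{1}{5}\right) \left(-7\right)\right)\right)^{2} = \left(35 + \left(-35 + \left(\frac{28}{5}\right)^{2} + 2 \cdot \frac{28}{5}\right)\right)^{2} = \left(35 + \left(-35 + \frac{784}{25} + \frac{56}{5}\right)\right)^{2} = \left(35 + \frac{189}{25}\right)^{2} = \left(\frac{1064}{25}\right)^{2} = \frac{1132096}{625}$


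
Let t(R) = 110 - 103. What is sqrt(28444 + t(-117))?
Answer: sqrt(28451) ≈ 168.67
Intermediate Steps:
t(R) = 7
sqrt(28444 + t(-117)) = sqrt(28444 + 7) = sqrt(28451)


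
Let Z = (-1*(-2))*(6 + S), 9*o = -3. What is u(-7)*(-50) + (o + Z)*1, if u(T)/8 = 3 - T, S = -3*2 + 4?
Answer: -11977/3 ≈ -3992.3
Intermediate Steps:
o = -⅓ (o = (⅑)*(-3) = -⅓ ≈ -0.33333)
S = -2 (S = -6 + 4 = -2)
u(T) = 24 - 8*T (u(T) = 8*(3 - T) = 24 - 8*T)
Z = 8 (Z = (-1*(-2))*(6 - 2) = 2*4 = 8)
u(-7)*(-50) + (o + Z)*1 = (24 - 8*(-7))*(-50) + (-⅓ + 8)*1 = (24 + 56)*(-50) + (23/3)*1 = 80*(-50) + 23/3 = -4000 + 23/3 = -11977/3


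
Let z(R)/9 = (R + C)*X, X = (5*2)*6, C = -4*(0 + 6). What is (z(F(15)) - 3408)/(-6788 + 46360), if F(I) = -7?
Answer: -5037/9893 ≈ -0.50915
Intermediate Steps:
C = -24 (C = -4*6 = -24)
X = 60 (X = 10*6 = 60)
z(R) = -12960 + 540*R (z(R) = 9*((R - 24)*60) = 9*((-24 + R)*60) = 9*(-1440 + 60*R) = -12960 + 540*R)
(z(F(15)) - 3408)/(-6788 + 46360) = ((-12960 + 540*(-7)) - 3408)/(-6788 + 46360) = ((-12960 - 3780) - 3408)/39572 = (-16740 - 3408)*(1/39572) = -20148*1/39572 = -5037/9893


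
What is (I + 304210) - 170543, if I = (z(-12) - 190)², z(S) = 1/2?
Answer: 678309/4 ≈ 1.6958e+5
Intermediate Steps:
z(S) = ½
I = 143641/4 (I = (½ - 190)² = (-379/2)² = 143641/4 ≈ 35910.)
(I + 304210) - 170543 = (143641/4 + 304210) - 170543 = 1360481/4 - 170543 = 678309/4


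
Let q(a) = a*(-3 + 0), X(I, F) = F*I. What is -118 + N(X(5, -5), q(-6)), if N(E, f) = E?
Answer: -143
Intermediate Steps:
q(a) = -3*a (q(a) = a*(-3) = -3*a)
-118 + N(X(5, -5), q(-6)) = -118 - 5*5 = -118 - 25 = -143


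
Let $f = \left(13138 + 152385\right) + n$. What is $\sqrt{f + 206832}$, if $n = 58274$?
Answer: $79 \sqrt{69} \approx 656.22$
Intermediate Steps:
$f = 223797$ ($f = \left(13138 + 152385\right) + 58274 = 165523 + 58274 = 223797$)
$\sqrt{f + 206832} = \sqrt{223797 + 206832} = \sqrt{430629} = 79 \sqrt{69}$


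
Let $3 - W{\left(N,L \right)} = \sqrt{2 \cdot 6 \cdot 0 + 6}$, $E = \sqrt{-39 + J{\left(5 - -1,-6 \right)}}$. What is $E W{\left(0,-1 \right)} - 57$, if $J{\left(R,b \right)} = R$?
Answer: $-57 + i \sqrt{33} \left(3 - \sqrt{6}\right) \approx -57.0 + 3.1624 i$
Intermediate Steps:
$E = i \sqrt{33}$ ($E = \sqrt{-39 + \left(5 - -1\right)} = \sqrt{-39 + \left(5 + 1\right)} = \sqrt{-39 + 6} = \sqrt{-33} = i \sqrt{33} \approx 5.7446 i$)
$W{\left(N,L \right)} = 3 - \sqrt{6}$ ($W{\left(N,L \right)} = 3 - \sqrt{2 \cdot 6 \cdot 0 + 6} = 3 - \sqrt{12 \cdot 0 + 6} = 3 - \sqrt{0 + 6} = 3 - \sqrt{6}$)
$E W{\left(0,-1 \right)} - 57 = i \sqrt{33} \left(3 - \sqrt{6}\right) - 57 = -57 + i \sqrt{33} \left(3 - \sqrt{6}\right)$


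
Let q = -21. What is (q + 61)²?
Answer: 1600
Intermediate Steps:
(q + 61)² = (-21 + 61)² = 40² = 1600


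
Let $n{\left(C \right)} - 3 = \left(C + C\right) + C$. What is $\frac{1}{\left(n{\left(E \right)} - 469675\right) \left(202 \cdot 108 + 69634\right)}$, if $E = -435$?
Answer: $- \frac{1}{43070846650} \approx -2.3218 \cdot 10^{-11}$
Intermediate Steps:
$n{\left(C \right)} = 3 + 3 C$ ($n{\left(C \right)} = 3 + \left(\left(C + C\right) + C\right) = 3 + \left(2 C + C\right) = 3 + 3 C$)
$\frac{1}{\left(n{\left(E \right)} - 469675\right) \left(202 \cdot 108 + 69634\right)} = \frac{1}{\left(\left(3 + 3 \left(-435\right)\right) - 469675\right) \left(202 \cdot 108 + 69634\right)} = \frac{1}{\left(\left(3 - 1305\right) - 469675\right) \left(21816 + 69634\right)} = \frac{1}{\left(-1302 - 469675\right) 91450} = \frac{1}{\left(-470977\right) 91450} = \frac{1}{-43070846650} = - \frac{1}{43070846650}$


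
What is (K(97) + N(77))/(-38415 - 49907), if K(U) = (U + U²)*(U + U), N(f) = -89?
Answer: -1844075/88322 ≈ -20.879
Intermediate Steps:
K(U) = 2*U*(U + U²) (K(U) = (U + U²)*(2*U) = 2*U*(U + U²))
(K(97) + N(77))/(-38415 - 49907) = (2*97²*(1 + 97) - 89)/(-38415 - 49907) = (2*9409*98 - 89)/(-88322) = (1844164 - 89)*(-1/88322) = 1844075*(-1/88322) = -1844075/88322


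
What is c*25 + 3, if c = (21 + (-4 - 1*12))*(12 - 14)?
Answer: -247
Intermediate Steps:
c = -10 (c = (21 + (-4 - 12))*(-2) = (21 - 16)*(-2) = 5*(-2) = -10)
c*25 + 3 = -10*25 + 3 = -250 + 3 = -247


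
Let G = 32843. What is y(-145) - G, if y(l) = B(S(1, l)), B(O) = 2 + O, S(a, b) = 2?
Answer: -32839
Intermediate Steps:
y(l) = 4 (y(l) = 2 + 2 = 4)
y(-145) - G = 4 - 1*32843 = 4 - 32843 = -32839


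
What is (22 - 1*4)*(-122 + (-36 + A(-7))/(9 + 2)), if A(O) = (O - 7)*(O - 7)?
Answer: -21276/11 ≈ -1934.2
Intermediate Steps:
A(O) = (-7 + O)² (A(O) = (-7 + O)*(-7 + O) = (-7 + O)²)
(22 - 1*4)*(-122 + (-36 + A(-7))/(9 + 2)) = (22 - 1*4)*(-122 + (-36 + (-7 - 7)²)/(9 + 2)) = (22 - 4)*(-122 + (-36 + (-14)²)/11) = 18*(-122 + (-36 + 196)*(1/11)) = 18*(-122 + 160*(1/11)) = 18*(-122 + 160/11) = 18*(-1182/11) = -21276/11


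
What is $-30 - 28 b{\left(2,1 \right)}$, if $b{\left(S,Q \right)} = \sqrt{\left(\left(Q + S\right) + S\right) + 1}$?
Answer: $-30 - 28 \sqrt{6} \approx -98.586$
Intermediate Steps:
$b{\left(S,Q \right)} = \sqrt{1 + Q + 2 S}$ ($b{\left(S,Q \right)} = \sqrt{\left(Q + 2 S\right) + 1} = \sqrt{1 + Q + 2 S}$)
$-30 - 28 b{\left(2,1 \right)} = -30 - 28 \sqrt{1 + 1 + 2 \cdot 2} = -30 - 28 \sqrt{1 + 1 + 4} = -30 - 28 \sqrt{6}$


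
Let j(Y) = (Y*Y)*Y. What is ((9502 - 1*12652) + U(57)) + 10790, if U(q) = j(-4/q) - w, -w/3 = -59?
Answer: 1382095295/185193 ≈ 7463.0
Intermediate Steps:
w = 177 (w = -3*(-59) = 177)
j(Y) = Y³ (j(Y) = Y²*Y = Y³)
U(q) = -177 - 64/q³ (U(q) = (-4/q)³ - 1*177 = -64/q³ - 177 = -177 - 64/q³)
((9502 - 1*12652) + U(57)) + 10790 = ((9502 - 1*12652) + (-177 - 64/57³)) + 10790 = ((9502 - 12652) + (-177 - 64*1/185193)) + 10790 = (-3150 + (-177 - 64/185193)) + 10790 = (-3150 - 32779225/185193) + 10790 = -616137175/185193 + 10790 = 1382095295/185193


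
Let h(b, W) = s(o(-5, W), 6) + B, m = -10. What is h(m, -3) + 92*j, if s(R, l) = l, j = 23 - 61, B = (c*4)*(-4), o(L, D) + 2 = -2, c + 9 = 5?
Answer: -3426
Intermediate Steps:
c = -4 (c = -9 + 5 = -4)
o(L, D) = -4 (o(L, D) = -2 - 2 = -4)
B = 64 (B = -4*4*(-4) = -16*(-4) = 64)
j = -38
h(b, W) = 70 (h(b, W) = 6 + 64 = 70)
h(m, -3) + 92*j = 70 + 92*(-38) = 70 - 3496 = -3426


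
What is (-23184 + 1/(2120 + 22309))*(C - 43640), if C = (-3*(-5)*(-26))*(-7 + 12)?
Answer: 25820440616650/24429 ≈ 1.0570e+9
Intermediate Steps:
C = -1950 (C = (15*(-26))*5 = -390*5 = -1950)
(-23184 + 1/(2120 + 22309))*(C - 43640) = (-23184 + 1/(2120 + 22309))*(-1950 - 43640) = (-23184 + 1/24429)*(-45590) = -566361935/24429*(-45590) = 25820440616650/24429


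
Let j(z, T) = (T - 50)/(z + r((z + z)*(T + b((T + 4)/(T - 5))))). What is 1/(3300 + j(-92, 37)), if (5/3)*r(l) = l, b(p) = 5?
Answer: 23644/78025265 ≈ 0.00030303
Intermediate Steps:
r(l) = 3*l/5
j(z, T) = (-50 + T)/(z + 6*z*(5 + T)/5) (j(z, T) = (T - 50)/(z + 3*((z + z)*(T + 5))/5) = (-50 + T)/(z + 3*((2*z)*(5 + T))/5) = (-50 + T)/(z + 3*(2*z*(5 + T))/5) = (-50 + T)/(z + 6*z*(5 + T)/5))
1/(3300 + j(-92, 37)) = 1/(3300 + 5*(-50 + 37)/(-92*(35 + 6*37))) = 1/(3300 + 5*(-1/92)*(-13)/(35 + 222)) = 1/(3300 + 5*(-1/92)*(-13)/257) = 1/(3300 + 5*(-1/92)*(1/257)*(-13)) = 1/(3300 + 65/23644) = 1/(78025265/23644) = 23644/78025265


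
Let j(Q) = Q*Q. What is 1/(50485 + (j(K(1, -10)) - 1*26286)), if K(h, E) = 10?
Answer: 1/24299 ≈ 4.1154e-5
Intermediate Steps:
j(Q) = Q**2
1/(50485 + (j(K(1, -10)) - 1*26286)) = 1/(50485 + (10**2 - 1*26286)) = 1/(50485 + (100 - 26286)) = 1/(50485 - 26186) = 1/24299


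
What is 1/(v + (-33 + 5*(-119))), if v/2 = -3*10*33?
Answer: -1/2608 ≈ -0.00038344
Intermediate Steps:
v = -1980 (v = 2*(-3*10*33) = 2*(-30*33) = 2*(-990) = -1980)
1/(v + (-33 + 5*(-119))) = 1/(-1980 + (-33 + 5*(-119))) = 1/(-1980 + (-33 - 595)) = 1/(-1980 - 628) = 1/(-2608) = -1/2608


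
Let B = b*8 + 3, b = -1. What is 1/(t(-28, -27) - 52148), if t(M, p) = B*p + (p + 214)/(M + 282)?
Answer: -254/13211115 ≈ -1.9226e-5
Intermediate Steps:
B = -5 (B = -1*8 + 3 = -8 + 3 = -5)
t(M, p) = -5*p + (214 + p)/(282 + M) (t(M, p) = -5*p + (p + 214)/(M + 282) = -5*p + (214 + p)/(282 + M))
1/(t(-28, -27) - 52148) = 1/((214 - 1409*(-27) - 5*(-28)*(-27))/(282 - 28) - 52148) = 1/((214 + 38043 - 3780)/254 - 52148) = 1/((1/254)*34477 - 52148) = 1/(34477/254 - 52148) = 1/(-13211115/254) = -254/13211115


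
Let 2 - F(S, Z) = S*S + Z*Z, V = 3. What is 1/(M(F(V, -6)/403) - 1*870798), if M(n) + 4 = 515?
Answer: -1/870287 ≈ -1.1490e-6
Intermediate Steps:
F(S, Z) = 2 - S² - Z² (F(S, Z) = 2 - (S*S + Z*Z) = 2 - (S² + Z²) = 2 + (-S² - Z²) = 2 - S² - Z²)
M(n) = 511 (M(n) = -4 + 515 = 511)
1/(M(F(V, -6)/403) - 1*870798) = 1/(511 - 1*870798) = 1/(511 - 870798) = 1/(-870287) = -1/870287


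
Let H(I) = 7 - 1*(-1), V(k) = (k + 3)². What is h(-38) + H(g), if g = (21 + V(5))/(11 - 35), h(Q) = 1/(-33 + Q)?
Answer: 567/71 ≈ 7.9859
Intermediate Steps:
V(k) = (3 + k)²
g = -85/24 (g = (21 + (3 + 5)²)/(11 - 35) = (21 + 8²)/(-24) = (21 + 64)*(-1/24) = 85*(-1/24) = -85/24 ≈ -3.5417)
H(I) = 8 (H(I) = 7 + 1 = 8)
h(-38) + H(g) = 1/(-33 - 38) + 8 = 1/(-71) + 8 = -1/71 + 8 = 567/71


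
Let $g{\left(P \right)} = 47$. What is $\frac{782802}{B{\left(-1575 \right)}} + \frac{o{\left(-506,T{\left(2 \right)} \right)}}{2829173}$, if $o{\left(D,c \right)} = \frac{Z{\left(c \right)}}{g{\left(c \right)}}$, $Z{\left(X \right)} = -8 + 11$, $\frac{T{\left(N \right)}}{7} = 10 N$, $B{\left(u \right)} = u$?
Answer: $- \frac{11565563031593}{23269947925} \approx -497.02$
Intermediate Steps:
$T{\left(N \right)} = 70 N$ ($T{\left(N \right)} = 7 \cdot 10 N = 70 N$)
$Z{\left(X \right)} = 3$
$o{\left(D,c \right)} = \frac{3}{47}$
$\frac{782802}{B{\left(-1575 \right)}} + \frac{o{\left(-506,T{\left(2 \right)} \right)}}{2829173} = \frac{782802}{-1575} + \frac{3}{47 \cdot 2829173} = 782802 \left(- \frac{1}{1575}\right) + \frac{3}{47} \cdot \frac{1}{2829173} = - \frac{86978}{175} + \frac{3}{132971131} = - \frac{11565563031593}{23269947925}$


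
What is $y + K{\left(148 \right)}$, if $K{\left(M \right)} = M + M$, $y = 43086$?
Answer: $43382$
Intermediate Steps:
$K{\left(M \right)} = 2 M$
$y + K{\left(148 \right)} = 43086 + 2 \cdot 148 = 43086 + 296 = 43382$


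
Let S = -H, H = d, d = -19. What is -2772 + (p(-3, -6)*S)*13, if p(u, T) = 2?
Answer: -2278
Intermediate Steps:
H = -19
S = 19 (S = -1*(-19) = 19)
-2772 + (p(-3, -6)*S)*13 = -2772 + (2*19)*13 = -2772 + 38*13 = -2772 + 494 = -2278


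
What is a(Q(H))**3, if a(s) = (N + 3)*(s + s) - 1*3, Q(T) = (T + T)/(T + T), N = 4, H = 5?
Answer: 1331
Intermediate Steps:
Q(T) = 1 (Q(T) = (2*T)/((2*T)) = (2*T)*(1/(2*T)) = 1)
a(s) = -3 + 14*s (a(s) = (4 + 3)*(s + s) - 1*3 = 7*(2*s) - 3 = 14*s - 3 = -3 + 14*s)
a(Q(H))**3 = (-3 + 14*1)**3 = (-3 + 14)**3 = 11**3 = 1331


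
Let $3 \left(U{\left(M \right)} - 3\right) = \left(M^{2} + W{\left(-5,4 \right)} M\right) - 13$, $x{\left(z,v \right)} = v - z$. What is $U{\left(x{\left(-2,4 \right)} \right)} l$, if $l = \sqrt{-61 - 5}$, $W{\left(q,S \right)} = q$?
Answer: $\frac{2 i \sqrt{66}}{3} \approx 5.416 i$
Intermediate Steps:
$U{\left(M \right)} = - \frac{4}{3} - \frac{5 M}{3} + \frac{M^{2}}{3}$ ($U{\left(M \right)} = 3 + \frac{\left(M^{2} - 5 M\right) - 13}{3} = 3 + \frac{-13 + M^{2} - 5 M}{3} = 3 - \left(\frac{13}{3} - \frac{M^{2}}{3} + \frac{5 M}{3}\right) = - \frac{4}{3} - \frac{5 M}{3} + \frac{M^{2}}{3}$)
$l = i \sqrt{66}$ ($l = \sqrt{-66} = i \sqrt{66} \approx 8.124 i$)
$U{\left(x{\left(-2,4 \right)} \right)} l = \left(- \frac{4}{3} - \frac{5 \left(4 - -2\right)}{3} + \frac{\left(4 - -2\right)^{2}}{3}\right) i \sqrt{66} = \left(- \frac{4}{3} - \frac{5 \left(4 + 2\right)}{3} + \frac{\left(4 + 2\right)^{2}}{3}\right) i \sqrt{66} = \left(- \frac{4}{3} - 10 + \frac{6^{2}}{3}\right) i \sqrt{66} = \left(- \frac{4}{3} - 10 + \frac{1}{3} \cdot 36\right) i \sqrt{66} = \left(- \frac{4}{3} - 10 + 12\right) i \sqrt{66} = \frac{2 i \sqrt{66}}{3}$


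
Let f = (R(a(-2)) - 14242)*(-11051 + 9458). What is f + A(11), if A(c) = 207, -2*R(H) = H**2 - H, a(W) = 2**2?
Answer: 22697271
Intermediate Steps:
a(W) = 4
R(H) = H/2 - H**2/2 (R(H) = -(H**2 - H)/2 = H/2 - H**2/2)
f = 22697064 (f = ((1/2)*4*(1 - 1*4) - 14242)*(-11051 + 9458) = ((1/2)*4*(1 - 4) - 14242)*(-1593) = ((1/2)*4*(-3) - 14242)*(-1593) = (-6 - 14242)*(-1593) = -14248*(-1593) = 22697064)
f + A(11) = 22697064 + 207 = 22697271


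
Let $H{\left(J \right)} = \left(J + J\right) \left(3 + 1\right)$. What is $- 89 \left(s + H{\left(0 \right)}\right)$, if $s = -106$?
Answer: $9434$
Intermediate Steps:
$H{\left(J \right)} = 8 J$ ($H{\left(J \right)} = 2 J 4 = 8 J$)
$- 89 \left(s + H{\left(0 \right)}\right) = - 89 \left(-106 + 8 \cdot 0\right) = - 89 \left(-106 + 0\right) = \left(-89\right) \left(-106\right) = 9434$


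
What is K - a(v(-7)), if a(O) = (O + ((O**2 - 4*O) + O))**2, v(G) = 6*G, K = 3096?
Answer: -3412008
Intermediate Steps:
a(O) = (O**2 - 2*O)**2 (a(O) = (O + (O**2 - 3*O))**2 = (O**2 - 2*O)**2)
K - a(v(-7)) = 3096 - (6*(-7))**2*(-2 + 6*(-7))**2 = 3096 - (-42)**2*(-2 - 42)**2 = 3096 - 1764*(-44)**2 = 3096 - 1764*1936 = 3096 - 1*3415104 = 3096 - 3415104 = -3412008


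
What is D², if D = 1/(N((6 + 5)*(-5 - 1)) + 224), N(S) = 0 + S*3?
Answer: 1/676 ≈ 0.0014793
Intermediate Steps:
N(S) = 3*S (N(S) = 0 + 3*S = 3*S)
D = 1/26 (D = 1/(3*((6 + 5)*(-5 - 1)) + 224) = 1/(3*(11*(-6)) + 224) = 1/(3*(-66) + 224) = 1/(-198 + 224) = 1/26 ≈ 0.038462)
D² = (1/26)² = 1/676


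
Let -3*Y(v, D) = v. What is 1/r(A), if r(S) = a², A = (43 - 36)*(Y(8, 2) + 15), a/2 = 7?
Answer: 1/196 ≈ 0.0051020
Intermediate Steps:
a = 14 (a = 2*7 = 14)
Y(v, D) = -v/3
A = 259/3 (A = (43 - 36)*(-⅓*8 + 15) = 7*(-8/3 + 15) = 7*(37/3) = 259/3 ≈ 86.333)
r(S) = 196 (r(S) = 14² = 196)
1/r(A) = 1/196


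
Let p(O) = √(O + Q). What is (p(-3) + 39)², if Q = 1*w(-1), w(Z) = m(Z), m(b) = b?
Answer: 1517 + 156*I ≈ 1517.0 + 156.0*I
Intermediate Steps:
w(Z) = Z
Q = -1 (Q = 1*(-1) = -1)
p(O) = √(-1 + O) (p(O) = √(O - 1) = √(-1 + O))
(p(-3) + 39)² = (√(-1 - 3) + 39)² = (√(-4) + 39)² = (2*I + 39)² = (39 + 2*I)²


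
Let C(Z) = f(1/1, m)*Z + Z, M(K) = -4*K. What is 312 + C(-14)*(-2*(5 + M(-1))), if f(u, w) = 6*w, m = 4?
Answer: 6612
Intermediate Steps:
C(Z) = 25*Z (C(Z) = (6*4)*Z + Z = 24*Z + Z = 25*Z)
312 + C(-14)*(-2*(5 + M(-1))) = 312 + (25*(-14))*(-2*(5 - 4*(-1))) = 312 - (-700)*(5 + 4) = 312 - (-700)*9 = 312 - 350*(-18) = 312 + 6300 = 6612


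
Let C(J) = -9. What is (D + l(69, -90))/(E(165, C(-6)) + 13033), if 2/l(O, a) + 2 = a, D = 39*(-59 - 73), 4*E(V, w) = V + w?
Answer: -236809/601312 ≈ -0.39382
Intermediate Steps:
E(V, w) = V/4 + w/4 (E(V, w) = (V + w)/4 = V/4 + w/4)
D = -5148 (D = 39*(-132) = -5148)
l(O, a) = 2/(-2 + a)
(D + l(69, -90))/(E(165, C(-6)) + 13033) = (-5148 + 2/(-2 - 90))/(((¼)*165 + (¼)*(-9)) + 13033) = (-5148 + 2/(-92))/((165/4 - 9/4) + 13033) = (-5148 + 2*(-1/92))/(39 + 13033) = (-5148 - 1/46)/13072 = -236809/46*1/13072 = -236809/601312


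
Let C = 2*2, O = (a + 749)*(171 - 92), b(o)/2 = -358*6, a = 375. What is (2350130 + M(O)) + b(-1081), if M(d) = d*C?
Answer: 2701018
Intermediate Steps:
b(o) = -4296 (b(o) = 2*(-358*6) = 2*(-2148) = -4296)
O = 88796 (O = (375 + 749)*(171 - 92) = 1124*79 = 88796)
C = 4
M(d) = 4*d (M(d) = d*4 = 4*d)
(2350130 + M(O)) + b(-1081) = (2350130 + 4*88796) - 4296 = (2350130 + 355184) - 4296 = 2705314 - 4296 = 2701018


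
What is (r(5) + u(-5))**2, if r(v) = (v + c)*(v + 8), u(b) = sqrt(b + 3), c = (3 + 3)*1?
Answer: (143 + I*sqrt(2))**2 ≈ 20447.0 + 404.5*I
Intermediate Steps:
c = 6 (c = 6*1 = 6)
u(b) = sqrt(3 + b)
r(v) = (6 + v)*(8 + v) (r(v) = (v + 6)*(v + 8) = (6 + v)*(8 + v))
(r(5) + u(-5))**2 = ((48 + 5**2 + 14*5) + sqrt(3 - 5))**2 = ((48 + 25 + 70) + sqrt(-2))**2 = (143 + I*sqrt(2))**2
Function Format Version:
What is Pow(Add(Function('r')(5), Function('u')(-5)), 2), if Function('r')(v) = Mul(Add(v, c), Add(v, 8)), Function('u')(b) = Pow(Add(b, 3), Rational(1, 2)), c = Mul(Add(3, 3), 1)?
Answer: Pow(Add(143, Mul(I, Pow(2, Rational(1, 2)))), 2) ≈ Add(20447., Mul(404.5, I))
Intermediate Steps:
c = 6 (c = Mul(6, 1) = 6)
Function('u')(b) = Pow(Add(3, b), Rational(1, 2))
Function('r')(v) = Mul(Add(6, v), Add(8, v)) (Function('r')(v) = Mul(Add(v, 6), Add(v, 8)) = Mul(Add(6, v), Add(8, v)))
Pow(Add(Function('r')(5), Function('u')(-5)), 2) = Pow(Add(Add(48, Pow(5, 2), Mul(14, 5)), Pow(Add(3, -5), Rational(1, 2))), 2) = Pow(Add(Add(48, 25, 70), Pow(-2, Rational(1, 2))), 2) = Pow(Add(143, Mul(I, Pow(2, Rational(1, 2)))), 2)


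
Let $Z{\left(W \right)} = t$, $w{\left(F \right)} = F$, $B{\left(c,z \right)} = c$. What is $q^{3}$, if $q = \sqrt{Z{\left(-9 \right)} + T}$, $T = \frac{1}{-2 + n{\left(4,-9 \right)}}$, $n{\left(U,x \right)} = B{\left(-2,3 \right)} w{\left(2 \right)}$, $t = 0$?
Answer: $- \frac{i \sqrt{6}}{36} \approx - 0.068041 i$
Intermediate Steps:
$Z{\left(W \right)} = 0$
$n{\left(U,x \right)} = -4$ ($n{\left(U,x \right)} = \left(-2\right) 2 = -4$)
$T = - \frac{1}{6}$ ($T = \frac{1}{-2 - 4} = \frac{1}{-6} = - \frac{1}{6} \approx -0.16667$)
$q = \frac{i \sqrt{6}}{6}$ ($q = \sqrt{0 - \frac{1}{6}} = \sqrt{- \frac{1}{6}} = \frac{i \sqrt{6}}{6} \approx 0.40825 i$)
$q^{3} = \left(\frac{i \sqrt{6}}{6}\right)^{3} = - \frac{i \sqrt{6}}{36}$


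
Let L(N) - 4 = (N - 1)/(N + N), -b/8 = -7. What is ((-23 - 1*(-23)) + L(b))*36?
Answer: 4527/28 ≈ 161.68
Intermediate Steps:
b = 56 (b = -8*(-7) = 56)
L(N) = 4 + (-1 + N)/(2*N) (L(N) = 4 + (N - 1)/(N + N) = 4 + (-1 + N)/((2*N)) = 4 + (-1 + N)*(1/(2*N)) = 4 + (-1 + N)/(2*N))
((-23 - 1*(-23)) + L(b))*36 = ((-23 - 1*(-23)) + (½)*(-1 + 9*56)/56)*36 = ((-23 + 23) + (½)*(1/56)*(-1 + 504))*36 = (0 + (½)*(1/56)*503)*36 = (0 + 503/112)*36 = (503/112)*36 = 4527/28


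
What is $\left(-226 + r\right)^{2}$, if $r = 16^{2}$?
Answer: $900$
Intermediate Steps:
$r = 256$
$\left(-226 + r\right)^{2} = \left(-226 + 256\right)^{2} = 30^{2} = 900$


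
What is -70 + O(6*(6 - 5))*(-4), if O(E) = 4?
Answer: -86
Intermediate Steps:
-70 + O(6*(6 - 5))*(-4) = -70 + 4*(-4) = -70 - 16 = -86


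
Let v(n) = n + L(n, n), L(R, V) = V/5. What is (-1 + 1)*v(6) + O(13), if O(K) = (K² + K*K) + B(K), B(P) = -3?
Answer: 335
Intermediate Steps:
L(R, V) = V/5 (L(R, V) = V*(⅕) = V/5)
v(n) = 6*n/5 (v(n) = n + n/5 = 6*n/5)
O(K) = -3 + 2*K² (O(K) = (K² + K*K) - 3 = (K² + K²) - 3 = 2*K² - 3 = -3 + 2*K²)
(-1 + 1)*v(6) + O(13) = (-1 + 1)*((6/5)*6) + (-3 + 2*13²) = 0*(36/5) + (-3 + 2*169) = 0 + (-3 + 338) = 0 + 335 = 335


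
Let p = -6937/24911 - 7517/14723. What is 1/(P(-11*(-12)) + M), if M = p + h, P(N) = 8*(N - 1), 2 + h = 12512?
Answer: 366764653/4972305775936 ≈ 7.3761e-5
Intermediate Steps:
h = 12510 (h = -2 + 12512 = 12510)
p = -289389438/366764653 (p = -6937*1/24911 - 7517*1/14723 = -6937/24911 - 7517/14723 = -289389438/366764653 ≈ -0.78903)
P(N) = -8 + 8*N (P(N) = 8*(-1 + N) = -8 + 8*N)
M = 4587936419592/366764653 (M = -289389438/366764653 + 12510 = 4587936419592/366764653 ≈ 12509.)
1/(P(-11*(-12)) + M) = 1/((-8 + 8*(-11*(-12))) + 4587936419592/366764653) = 1/((-8 + 8*132) + 4587936419592/366764653) = 1/((-8 + 1056) + 4587936419592/366764653) = 1/(1048 + 4587936419592/366764653) = 1/(4972305775936/366764653) = 366764653/4972305775936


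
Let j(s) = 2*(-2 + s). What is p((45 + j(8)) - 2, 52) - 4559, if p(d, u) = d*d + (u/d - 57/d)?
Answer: -16875/11 ≈ -1534.1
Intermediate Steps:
j(s) = -4 + 2*s
p(d, u) = d² - 57/d + u/d (p(d, u) = d² + (-57/d + u/d) = d² - 57/d + u/d)
p((45 + j(8)) - 2, 52) - 4559 = (-57 + 52 + ((45 + (-4 + 2*8)) - 2)³)/((45 + (-4 + 2*8)) - 2) - 4559 = (-57 + 52 + ((45 + (-4 + 16)) - 2)³)/((45 + (-4 + 16)) - 2) - 4559 = (-57 + 52 + ((45 + 12) - 2)³)/((45 + 12) - 2) - 4559 = (-57 + 52 + (57 - 2)³)/(57 - 2) - 4559 = (-57 + 52 + 55³)/55 - 4559 = (-57 + 52 + 166375)/55 - 4559 = (1/55)*166370 - 4559 = 33274/11 - 4559 = -16875/11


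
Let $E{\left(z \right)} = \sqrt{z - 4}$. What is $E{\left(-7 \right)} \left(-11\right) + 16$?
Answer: $16 - 11 i \sqrt{11} \approx 16.0 - 36.483 i$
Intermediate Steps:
$E{\left(z \right)} = \sqrt{-4 + z}$
$E{\left(-7 \right)} \left(-11\right) + 16 = \sqrt{-4 - 7} \left(-11\right) + 16 = \sqrt{-11} \left(-11\right) + 16 = i \sqrt{11} \left(-11\right) + 16 = - 11 i \sqrt{11} + 16 = 16 - 11 i \sqrt{11}$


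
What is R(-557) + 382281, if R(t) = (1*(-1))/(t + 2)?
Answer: 212165956/555 ≈ 3.8228e+5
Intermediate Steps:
R(t) = -1/(2 + t)
R(-557) + 382281 = -1/(2 - 557) + 382281 = -1/(-555) + 382281 = -1*(-1/555) + 382281 = 1/555 + 382281 = 212165956/555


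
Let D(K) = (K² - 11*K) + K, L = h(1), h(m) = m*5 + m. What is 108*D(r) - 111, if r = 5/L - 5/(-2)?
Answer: -2511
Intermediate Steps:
h(m) = 6*m (h(m) = 5*m + m = 6*m)
L = 6 (L = 6*1 = 6)
r = 10/3 (r = 5/6 - 5/(-2) = 5*(⅙) - 5*(-½) = ⅚ + 5/2 = 10/3 ≈ 3.3333)
D(K) = K² - 10*K
108*D(r) - 111 = 108*(10*(-10 + 10/3)/3) - 111 = 108*((10/3)*(-20/3)) - 111 = 108*(-200/9) - 111 = -2400 - 111 = -2511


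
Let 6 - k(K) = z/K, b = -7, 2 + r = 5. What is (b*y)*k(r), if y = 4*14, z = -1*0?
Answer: -2352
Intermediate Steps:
r = 3 (r = -2 + 5 = 3)
z = 0
y = 56
k(K) = 6 (k(K) = 6 - 0/K = 6 - 1*0 = 6 + 0 = 6)
(b*y)*k(r) = -7*56*6 = -392*6 = -2352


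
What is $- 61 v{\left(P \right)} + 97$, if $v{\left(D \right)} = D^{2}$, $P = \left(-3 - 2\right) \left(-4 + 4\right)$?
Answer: $97$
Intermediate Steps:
$P = 0$ ($P = \left(-5\right) 0 = 0$)
$- 61 v{\left(P \right)} + 97 = - 61 \cdot 0^{2} + 97 = \left(-61\right) 0 + 97 = 0 + 97 = 97$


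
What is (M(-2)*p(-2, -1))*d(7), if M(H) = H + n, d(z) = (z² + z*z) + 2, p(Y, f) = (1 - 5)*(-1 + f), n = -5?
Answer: -5600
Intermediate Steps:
p(Y, f) = 4 - 4*f (p(Y, f) = -4*(-1 + f) = 4 - 4*f)
d(z) = 2 + 2*z² (d(z) = (z² + z²) + 2 = 2*z² + 2 = 2 + 2*z²)
M(H) = -5 + H (M(H) = H - 5 = -5 + H)
(M(-2)*p(-2, -1))*d(7) = ((-5 - 2)*(4 - 4*(-1)))*(2 + 2*7²) = (-7*(4 + 4))*(2 + 2*49) = (-7*8)*(2 + 98) = -56*100 = -5600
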